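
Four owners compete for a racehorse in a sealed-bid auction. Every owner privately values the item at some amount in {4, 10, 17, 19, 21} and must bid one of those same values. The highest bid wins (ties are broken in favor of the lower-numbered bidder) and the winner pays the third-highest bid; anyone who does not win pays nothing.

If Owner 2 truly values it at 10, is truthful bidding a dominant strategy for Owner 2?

No

Consider the case where Owner 1 bids 4, Owner 3 bids 4 and Owner 4 bids 17.
Truthful bid 10: loses, pays 0, utility 0.
Bid 17 instead: wins, pays 4, utility 10 - 4 = 6.
Since 6 > 0, bidding 17 is strictly better here, so truthful bidding is not dominant.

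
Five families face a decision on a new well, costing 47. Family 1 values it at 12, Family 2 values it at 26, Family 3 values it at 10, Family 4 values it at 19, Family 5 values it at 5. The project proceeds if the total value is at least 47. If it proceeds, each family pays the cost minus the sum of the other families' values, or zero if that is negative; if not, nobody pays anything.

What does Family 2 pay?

Total value 72 ≥ cost 47, so the project is built.
The other families' values sum to 46.
Cost minus that sum is 47 - 46 = 1.

1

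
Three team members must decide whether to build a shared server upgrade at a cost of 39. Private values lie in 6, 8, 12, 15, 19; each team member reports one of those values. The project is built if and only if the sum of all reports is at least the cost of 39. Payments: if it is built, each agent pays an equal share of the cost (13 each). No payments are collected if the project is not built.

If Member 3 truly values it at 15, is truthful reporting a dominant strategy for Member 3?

Consider the case where Member 1 reports 6 and Member 2 reports 15.
Truthful report 15: project not built, utility 0.
Report 19 instead: project built, pays 13, utility 15 - 13 = 2.
Since 2 > 0, reporting 19 is strictly better here, so truthful reporting is not dominant.

No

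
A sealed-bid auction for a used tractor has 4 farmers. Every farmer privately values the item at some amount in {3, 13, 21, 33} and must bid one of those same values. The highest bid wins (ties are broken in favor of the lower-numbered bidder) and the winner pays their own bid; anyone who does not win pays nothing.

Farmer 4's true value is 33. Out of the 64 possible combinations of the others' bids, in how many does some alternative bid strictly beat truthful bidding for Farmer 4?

Others bid (3, 3, 3): truth gives 0; bid 13 gives 20 > 0. Violating.
Others bid (3, 3, 13): truth gives 0; bid 21 gives 12 > 0. Violating.
Others bid (3, 13, 3): truth gives 0; bid 21 gives 12 > 0. Violating.
Others bid (3, 13, 13): truth gives 0; bid 21 gives 12 > 0. Violating.
Others bid (3, 3, 21): truth gives 0; no alternative beats it.
Others bid (3, 3, 33): truth gives 0; no alternative beats it.
(Checking all 64 profiles: 8 have a profitable deviation, 56 do not.)

8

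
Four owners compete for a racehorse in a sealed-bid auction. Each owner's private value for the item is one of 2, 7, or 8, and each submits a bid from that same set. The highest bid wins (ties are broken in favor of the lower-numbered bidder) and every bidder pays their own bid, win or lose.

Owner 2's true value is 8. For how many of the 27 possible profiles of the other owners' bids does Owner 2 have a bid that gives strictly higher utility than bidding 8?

13

Others bid (2, 2, 2): truth gives 0; bid 7 gives 1 > 0. Violating.
Others bid (2, 2, 7): truth gives 0; bid 7 gives 1 > 0. Violating.
Others bid (2, 7, 2): truth gives 0; bid 7 gives 1 > 0. Violating.
Others bid (2, 7, 7): truth gives 0; bid 7 gives 1 > 0. Violating.
Others bid (2, 2, 8): truth gives 0; no alternative beats it.
Others bid (2, 7, 8): truth gives 0; no alternative beats it.
(Checking all 27 profiles: 13 have a profitable deviation, 14 do not.)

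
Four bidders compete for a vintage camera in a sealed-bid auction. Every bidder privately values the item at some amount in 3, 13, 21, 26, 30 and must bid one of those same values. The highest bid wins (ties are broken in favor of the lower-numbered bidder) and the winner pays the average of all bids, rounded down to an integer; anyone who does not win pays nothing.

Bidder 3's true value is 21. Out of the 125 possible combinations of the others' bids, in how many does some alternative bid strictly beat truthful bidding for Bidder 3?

37

Others bid (3, 3, 3): truth gives 14; bid 13 gives 16 > 14. Violating.
Others bid (3, 3, 13): truth gives 11; bid 13 gives 13 > 11. Violating.
Others bid (3, 3, 26): truth gives 0; bid 26 gives 7 > 0. Violating.
Others bid (3, 3, 30): truth gives 0; bid 30 gives 5 > 0. Violating.
Others bid (3, 3, 21): truth gives 9; no alternative beats it.
Others bid (3, 13, 3): truth gives 11; no alternative beats it.
(Checking all 125 profiles: 37 have a profitable deviation, 88 do not.)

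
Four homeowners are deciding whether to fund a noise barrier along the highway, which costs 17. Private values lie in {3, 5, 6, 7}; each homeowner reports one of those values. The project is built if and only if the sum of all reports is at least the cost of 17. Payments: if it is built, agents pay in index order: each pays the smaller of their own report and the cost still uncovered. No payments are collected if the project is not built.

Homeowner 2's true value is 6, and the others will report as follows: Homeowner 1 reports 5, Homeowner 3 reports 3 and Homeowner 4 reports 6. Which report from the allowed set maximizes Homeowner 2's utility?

Report 3: project built, pays 3, utility 6 - 3 = 3.
Report 5: project built, pays 5, utility 6 - 5 = 1.
Report 6: project built, pays 6, utility 6 - 6 = 0.
Report 7: project built, pays 7, utility 6 - 7 = -1.
The best choice is 3 with utility 3.

3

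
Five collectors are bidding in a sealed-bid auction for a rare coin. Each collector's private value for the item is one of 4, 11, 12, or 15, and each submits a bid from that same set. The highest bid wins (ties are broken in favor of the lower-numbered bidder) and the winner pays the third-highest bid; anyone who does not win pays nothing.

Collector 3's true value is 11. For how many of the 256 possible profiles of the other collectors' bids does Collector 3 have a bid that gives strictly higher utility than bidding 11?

Others bid (4, 4, 4, 12): truth gives 0; bid 12 gives 7 > 0. Violating.
Others bid (4, 4, 4, 15): truth gives 0; bid 15 gives 7 > 0. Violating.
Others bid (4, 4, 12, 4): truth gives 0; bid 12 gives 7 > 0. Violating.
Others bid (4, 4, 15, 4): truth gives 0; bid 15 gives 7 > 0. Violating.
Others bid (4, 4, 4, 4): truth gives 7; no alternative beats it.
Others bid (4, 4, 4, 11): truth gives 7; no alternative beats it.
(Checking all 256 profiles: 8 have a profitable deviation, 248 do not.)

8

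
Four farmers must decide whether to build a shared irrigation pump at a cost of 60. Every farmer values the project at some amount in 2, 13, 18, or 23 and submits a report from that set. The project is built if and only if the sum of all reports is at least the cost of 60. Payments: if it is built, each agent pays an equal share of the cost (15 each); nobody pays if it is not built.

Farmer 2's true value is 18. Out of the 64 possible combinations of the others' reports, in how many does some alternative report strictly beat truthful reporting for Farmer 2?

Others report (2, 13, 23): truth gives 0; report 23 gives 3 > 0. Violating.
Others report (2, 18, 18): truth gives 0; report 23 gives 3 > 0. Violating.
Others report (2, 23, 13): truth gives 0; report 23 gives 3 > 0. Violating.
Others report (13, 2, 23): truth gives 0; report 23 gives 3 > 0. Violating.
Others report (2, 2, 2): truth gives 0; no alternative beats it.
Others report (2, 2, 13): truth gives 0; no alternative beats it.
(Checking all 64 profiles: 10 have a profitable deviation, 54 do not.)

10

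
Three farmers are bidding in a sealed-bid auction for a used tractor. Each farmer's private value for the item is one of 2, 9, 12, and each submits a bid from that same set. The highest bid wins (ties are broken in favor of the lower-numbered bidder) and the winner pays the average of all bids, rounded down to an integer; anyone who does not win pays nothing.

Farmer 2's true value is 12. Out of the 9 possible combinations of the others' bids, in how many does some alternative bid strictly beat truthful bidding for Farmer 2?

Others bid (2, 2): truth gives 7; bid 9 gives 8 > 7. Violating.
Others bid (2, 9): truth gives 5; bid 9 gives 6 > 5. Violating.
Others bid (2, 12): truth gives 4; no alternative beats it.
Others bid (9, 2): truth gives 5; no alternative beats it.
(Checking all 9 profiles: 2 have a profitable deviation, 7 do not.)

2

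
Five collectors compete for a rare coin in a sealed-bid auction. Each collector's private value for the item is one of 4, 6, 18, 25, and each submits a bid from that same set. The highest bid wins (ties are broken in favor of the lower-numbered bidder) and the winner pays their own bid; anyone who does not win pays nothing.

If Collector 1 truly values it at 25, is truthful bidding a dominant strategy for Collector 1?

Consider the case where Collector 2 bids 4, Collector 3 bids 4, Collector 4 bids 4 and Collector 5 bids 4.
Truthful bid 25: wins, pays 25, utility 25 - 25 = 0.
Bid 4 instead: wins, pays 4, utility 25 - 4 = 21.
Since 21 > 0, bidding 4 is strictly better here, so truthful bidding is not dominant.

No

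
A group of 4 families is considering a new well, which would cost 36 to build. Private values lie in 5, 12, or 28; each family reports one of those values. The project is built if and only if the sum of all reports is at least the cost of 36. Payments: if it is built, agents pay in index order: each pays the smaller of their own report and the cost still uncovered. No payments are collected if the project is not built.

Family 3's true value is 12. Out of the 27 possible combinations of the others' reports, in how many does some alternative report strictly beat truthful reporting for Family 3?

Others report (5, 5, 28): truth gives 0; report 5 gives 7 > 0. Violating.
Others report (5, 12, 28): truth gives 0; report 5 gives 7 > 0. Violating.
Others report (12, 5, 28): truth gives 0; report 5 gives 7 > 0. Violating.
Others report (12, 12, 12): truth gives 0; report 5 gives 7 > 0. Violating.
Others report (5, 5, 5): truth gives 0; no alternative beats it.
Others report (5, 5, 12): truth gives 0; no alternative beats it.
(Checking all 27 profiles: 5 have a profitable deviation, 22 do not.)

5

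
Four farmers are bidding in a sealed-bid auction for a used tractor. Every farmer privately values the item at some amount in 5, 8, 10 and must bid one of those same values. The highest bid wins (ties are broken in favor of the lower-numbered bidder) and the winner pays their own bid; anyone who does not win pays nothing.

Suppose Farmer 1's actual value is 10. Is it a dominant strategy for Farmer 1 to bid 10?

Consider the case where Farmer 2 bids 5, Farmer 3 bids 5 and Farmer 4 bids 5.
Truthful bid 10: wins, pays 10, utility 10 - 10 = 0.
Bid 5 instead: wins, pays 5, utility 10 - 5 = 5.
Since 5 > 0, bidding 5 is strictly better here, so truthful bidding is not dominant.

No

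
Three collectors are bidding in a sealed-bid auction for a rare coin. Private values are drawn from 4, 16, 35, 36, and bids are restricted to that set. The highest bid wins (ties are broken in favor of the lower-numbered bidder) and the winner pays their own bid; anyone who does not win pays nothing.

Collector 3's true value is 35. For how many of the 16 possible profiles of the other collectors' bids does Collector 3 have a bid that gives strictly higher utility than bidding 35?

Others bid (4, 4): truth gives 0; bid 16 gives 19 > 0. Violating.
Others bid (4, 16): truth gives 0; no alternative beats it.
Others bid (4, 35): truth gives 0; no alternative beats it.
(Checking all 16 profiles: 1 has a profitable deviation, 15 do not.)

1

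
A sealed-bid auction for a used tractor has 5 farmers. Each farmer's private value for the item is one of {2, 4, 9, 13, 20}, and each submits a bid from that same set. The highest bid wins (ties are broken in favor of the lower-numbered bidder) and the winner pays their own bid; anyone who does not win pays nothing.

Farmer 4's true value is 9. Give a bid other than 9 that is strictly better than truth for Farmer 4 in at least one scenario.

4

Suppose Farmer 1 bids 2, Farmer 2 bids 2, Farmer 3 bids 2 and Farmer 5 bids 2.
Bid 9: wins, pays 9, utility 9 - 9 = 0.
Bid 4: wins, pays 4, utility 9 - 4 = 5.
So bidding 4 beats truth here (5 > 0).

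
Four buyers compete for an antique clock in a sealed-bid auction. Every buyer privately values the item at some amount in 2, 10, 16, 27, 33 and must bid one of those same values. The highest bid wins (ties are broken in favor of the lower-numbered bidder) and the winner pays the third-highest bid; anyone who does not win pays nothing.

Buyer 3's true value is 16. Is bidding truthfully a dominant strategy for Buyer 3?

Consider the case where Buyer 1 bids 2, Buyer 2 bids 2 and Buyer 4 bids 27.
Truthful bid 16: loses, pays 0, utility 0.
Bid 27 instead: wins, pays 2, utility 16 - 2 = 14.
Since 14 > 0, bidding 27 is strictly better here, so truthful bidding is not dominant.

No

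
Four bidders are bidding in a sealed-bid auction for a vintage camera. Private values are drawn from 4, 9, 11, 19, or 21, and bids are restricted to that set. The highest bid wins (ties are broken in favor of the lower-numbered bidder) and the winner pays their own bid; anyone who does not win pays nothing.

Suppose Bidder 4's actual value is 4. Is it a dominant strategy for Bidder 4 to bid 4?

Check each profile of the others' bids and compare truth against every alternative bid.
Others bid (4, 4, 4): truth gives 0, best alternative gives -5.
Others bid (4, 4, 9): truth gives 0, best alternative gives 0.
Others bid (4, 4, 11): truth gives 0, best alternative gives 0.
Others bid (4, 4, 19): truth gives 0, best alternative gives 0.
Others bid (4, 4, 21): truth gives 0, best alternative gives 0.
Others bid (4, 9, 4): truth gives 0, best alternative gives 0.
(Remaining 119 profiles checked similarly; truth is weakly best in each.)
In every case the truthful bid is at least as good as any alternative, so it is a dominant strategy.

Yes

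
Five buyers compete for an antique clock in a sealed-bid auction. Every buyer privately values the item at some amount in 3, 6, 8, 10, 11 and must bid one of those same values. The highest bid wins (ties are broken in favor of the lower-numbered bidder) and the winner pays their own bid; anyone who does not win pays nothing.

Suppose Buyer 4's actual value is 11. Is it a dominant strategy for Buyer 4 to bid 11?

Consider the case where Buyer 1 bids 3, Buyer 2 bids 3, Buyer 3 bids 3 and Buyer 5 bids 3.
Truthful bid 11: wins, pays 11, utility 11 - 11 = 0.
Bid 6 instead: wins, pays 6, utility 11 - 6 = 5.
Since 5 > 0, bidding 6 is strictly better here, so truthful bidding is not dominant.

No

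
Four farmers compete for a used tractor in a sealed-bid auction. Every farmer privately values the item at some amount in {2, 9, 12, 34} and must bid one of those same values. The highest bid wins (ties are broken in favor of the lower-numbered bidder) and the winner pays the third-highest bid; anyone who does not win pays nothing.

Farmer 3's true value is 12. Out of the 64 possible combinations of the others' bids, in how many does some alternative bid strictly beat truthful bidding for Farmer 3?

12

Others bid (2, 2, 34): truth gives 0; bid 34 gives 10 > 0. Violating.
Others bid (2, 9, 34): truth gives 0; bid 34 gives 3 > 0. Violating.
Others bid (2, 12, 2): truth gives 0; bid 34 gives 10 > 0. Violating.
Others bid (2, 12, 9): truth gives 0; bid 34 gives 3 > 0. Violating.
Others bid (2, 2, 2): truth gives 10; no alternative beats it.
Others bid (2, 2, 9): truth gives 10; no alternative beats it.
(Checking all 64 profiles: 12 have a profitable deviation, 52 do not.)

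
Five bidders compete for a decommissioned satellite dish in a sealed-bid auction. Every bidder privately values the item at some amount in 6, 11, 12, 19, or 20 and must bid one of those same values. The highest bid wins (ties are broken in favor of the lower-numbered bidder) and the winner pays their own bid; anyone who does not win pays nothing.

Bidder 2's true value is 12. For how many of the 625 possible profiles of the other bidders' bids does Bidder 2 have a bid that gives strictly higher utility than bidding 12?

8

Others bid (6, 6, 6, 6): truth gives 0; bid 11 gives 1 > 0. Violating.
Others bid (6, 6, 6, 11): truth gives 0; bid 11 gives 1 > 0. Violating.
Others bid (6, 6, 11, 6): truth gives 0; bid 11 gives 1 > 0. Violating.
Others bid (6, 6, 11, 11): truth gives 0; bid 11 gives 1 > 0. Violating.
Others bid (6, 6, 6, 12): truth gives 0; no alternative beats it.
Others bid (6, 6, 6, 19): truth gives 0; no alternative beats it.
(Checking all 625 profiles: 8 have a profitable deviation, 617 do not.)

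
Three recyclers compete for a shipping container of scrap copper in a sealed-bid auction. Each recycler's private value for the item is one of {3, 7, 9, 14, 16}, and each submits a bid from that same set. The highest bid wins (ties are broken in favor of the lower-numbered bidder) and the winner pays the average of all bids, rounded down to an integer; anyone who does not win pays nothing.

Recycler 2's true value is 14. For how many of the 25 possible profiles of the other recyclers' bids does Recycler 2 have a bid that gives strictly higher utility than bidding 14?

Others bid (3, 3): truth gives 8; bid 7 gives 10 > 8. Violating.
Others bid (3, 7): truth gives 6; bid 7 gives 9 > 6. Violating.
Others bid (3, 9): truth gives 6; bid 9 gives 7 > 6. Violating.
Others bid (3, 16): truth gives 0; bid 16 gives 3 > 0. Violating.
Others bid (3, 14): truth gives 4; no alternative beats it.
Others bid (7, 14): truth gives 3; no alternative beats it.
(Checking all 25 profiles: 12 have a profitable deviation, 13 do not.)

12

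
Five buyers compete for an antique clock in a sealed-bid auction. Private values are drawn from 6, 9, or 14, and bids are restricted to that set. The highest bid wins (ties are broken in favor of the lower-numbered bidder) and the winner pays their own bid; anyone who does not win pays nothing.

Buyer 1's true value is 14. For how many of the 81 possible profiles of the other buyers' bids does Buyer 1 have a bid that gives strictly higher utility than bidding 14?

16

Others bid (6, 6, 6, 6): truth gives 0; bid 6 gives 8 > 0. Violating.
Others bid (6, 6, 6, 9): truth gives 0; bid 9 gives 5 > 0. Violating.
Others bid (6, 6, 9, 6): truth gives 0; bid 9 gives 5 > 0. Violating.
Others bid (6, 6, 9, 9): truth gives 0; bid 9 gives 5 > 0. Violating.
Others bid (6, 6, 6, 14): truth gives 0; no alternative beats it.
Others bid (6, 6, 9, 14): truth gives 0; no alternative beats it.
(Checking all 81 profiles: 16 have a profitable deviation, 65 do not.)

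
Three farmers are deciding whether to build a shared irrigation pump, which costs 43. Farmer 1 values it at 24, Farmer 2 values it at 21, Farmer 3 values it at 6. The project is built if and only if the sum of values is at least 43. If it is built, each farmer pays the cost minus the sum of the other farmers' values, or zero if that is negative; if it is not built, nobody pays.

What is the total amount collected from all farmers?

29

Total value 51 ≥ cost 43, so it is built.
Farmer 1: others sum to 27; max(0, 43 - 27) = 16.
Farmer 2: others sum to 30; max(0, 43 - 30) = 13.
Farmer 3: others sum to 45; max(0, 43 - 45) = 0.
Total collected = 16 + 13 + 0 = 29.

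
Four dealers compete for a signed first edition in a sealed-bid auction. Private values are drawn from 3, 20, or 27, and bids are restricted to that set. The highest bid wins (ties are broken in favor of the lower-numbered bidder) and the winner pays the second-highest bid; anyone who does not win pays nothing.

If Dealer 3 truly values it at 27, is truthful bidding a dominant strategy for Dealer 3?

Yes

Check each profile of the others' bids and compare truth against every alternative bid.
Others bid (3, 20, 3): truth gives 7, best alternative gives 0.
Others bid (3, 20, 20): truth gives 7, best alternative gives 0.
Others bid (20, 3, 3): truth gives 7, best alternative gives 0.
Others bid (20, 3, 20): truth gives 7, best alternative gives 0.
Others bid (20, 20, 3): truth gives 7, best alternative gives 0.
Others bid (20, 20, 20): truth gives 7, best alternative gives 0.
(Remaining 21 profiles checked similarly; truth is weakly best in each.)
In every case the truthful bid is at least as good as any alternative, so it is a dominant strategy.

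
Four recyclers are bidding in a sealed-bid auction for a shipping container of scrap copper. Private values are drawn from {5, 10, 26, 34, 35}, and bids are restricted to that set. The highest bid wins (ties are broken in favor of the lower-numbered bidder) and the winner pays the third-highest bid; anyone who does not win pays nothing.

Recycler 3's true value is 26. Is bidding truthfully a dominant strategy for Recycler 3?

No

Consider the case where Recycler 1 bids 5, Recycler 2 bids 5 and Recycler 4 bids 34.
Truthful bid 26: loses, pays 0, utility 0.
Bid 34 instead: wins, pays 5, utility 26 - 5 = 21.
Since 21 > 0, bidding 34 is strictly better here, so truthful bidding is not dominant.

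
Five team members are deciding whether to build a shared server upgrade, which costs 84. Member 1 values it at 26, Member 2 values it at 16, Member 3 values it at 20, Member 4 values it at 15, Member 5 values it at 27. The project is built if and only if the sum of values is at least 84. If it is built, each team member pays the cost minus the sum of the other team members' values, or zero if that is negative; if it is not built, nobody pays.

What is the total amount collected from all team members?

Total value 104 ≥ cost 84, so it is built.
Member 1: others sum to 78; max(0, 84 - 78) = 6.
Member 2: others sum to 88; max(0, 84 - 88) = 0.
Member 3: others sum to 84; max(0, 84 - 84) = 0.
Member 4: others sum to 89; max(0, 84 - 89) = 0.
Member 5: others sum to 77; max(0, 84 - 77) = 7.
Total collected = 6 + 0 + 0 + 0 + 7 = 13.

13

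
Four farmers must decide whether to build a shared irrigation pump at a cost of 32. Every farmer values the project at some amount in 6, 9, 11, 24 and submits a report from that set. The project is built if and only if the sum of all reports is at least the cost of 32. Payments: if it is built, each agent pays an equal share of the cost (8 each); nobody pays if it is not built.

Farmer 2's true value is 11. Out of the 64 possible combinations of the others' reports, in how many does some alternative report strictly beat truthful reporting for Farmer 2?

Others report (6, 6, 6): truth gives 0; report 24 gives 3 > 0. Violating.
Others report (6, 6, 9): truth gives 3; no alternative beats it.
Others report (6, 6, 11): truth gives 3; no alternative beats it.
(Checking all 64 profiles: 1 has a profitable deviation, 63 do not.)

1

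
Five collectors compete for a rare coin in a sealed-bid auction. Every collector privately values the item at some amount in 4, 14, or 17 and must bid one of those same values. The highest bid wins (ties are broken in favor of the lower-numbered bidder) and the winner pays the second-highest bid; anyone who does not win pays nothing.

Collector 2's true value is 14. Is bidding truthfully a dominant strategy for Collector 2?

Yes

Check each profile of the others' bids and compare truth against every alternative bid.
Others bid (4, 4, 4, 4): truth gives 10, best alternative gives 10.
Others bid (4, 4, 4, 14): truth gives 0, best alternative gives 0.
Others bid (4, 4, 4, 17): truth gives 0, best alternative gives 0.
Others bid (4, 4, 14, 4): truth gives 0, best alternative gives 0.
Others bid (4, 4, 14, 14): truth gives 0, best alternative gives 0.
Others bid (4, 4, 14, 17): truth gives 0, best alternative gives 0.
(Remaining 75 profiles checked similarly; truth is weakly best in each.)
In every case the truthful bid is at least as good as any alternative, so it is a dominant strategy.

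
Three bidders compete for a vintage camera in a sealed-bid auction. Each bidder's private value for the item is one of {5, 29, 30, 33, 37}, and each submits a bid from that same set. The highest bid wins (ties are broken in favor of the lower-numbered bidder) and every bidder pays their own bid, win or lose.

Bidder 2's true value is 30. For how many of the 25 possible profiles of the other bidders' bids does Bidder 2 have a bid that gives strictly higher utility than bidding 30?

Others bid (5, 5): truth gives 0; bid 29 gives 1 > 0. Violating.
Others bid (5, 29): truth gives 0; bid 29 gives 1 > 0. Violating.
Others bid (5, 33): truth gives -30; bid 33 gives -3 > -30. Violating.
Others bid (5, 37): truth gives -30; bid 5 gives -5 > -30. Violating.
Others bid (5, 30): truth gives 0; no alternative beats it.
Others bid (29, 5): truth gives 0; no alternative beats it.
(Checking all 25 profiles: 21 have a profitable deviation, 4 do not.)

21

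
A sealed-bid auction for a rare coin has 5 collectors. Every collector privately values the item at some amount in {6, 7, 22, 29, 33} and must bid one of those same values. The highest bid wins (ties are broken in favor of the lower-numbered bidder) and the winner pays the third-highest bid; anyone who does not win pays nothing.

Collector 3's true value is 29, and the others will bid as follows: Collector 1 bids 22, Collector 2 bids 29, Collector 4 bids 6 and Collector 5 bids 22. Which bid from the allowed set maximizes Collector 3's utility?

Bid 6: loses, pays 0, utility 0.
Bid 7: loses, pays 0, utility 0.
Bid 22: loses, pays 0, utility 0.
Bid 29: loses, pays 0, utility 0.
Bid 33: wins, pays 22, utility 29 - 22 = 7.
The best choice is 33 with utility 7.

33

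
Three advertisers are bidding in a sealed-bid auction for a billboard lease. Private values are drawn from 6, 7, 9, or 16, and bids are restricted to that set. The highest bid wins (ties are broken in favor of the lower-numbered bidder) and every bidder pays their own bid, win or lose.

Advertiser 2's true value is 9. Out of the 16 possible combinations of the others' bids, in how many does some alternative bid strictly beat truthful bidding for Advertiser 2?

Others bid (6, 6): truth gives 0; bid 7 gives 2 > 0. Violating.
Others bid (6, 7): truth gives 0; bid 7 gives 2 > 0. Violating.
Others bid (6, 16): truth gives -9; bid 6 gives -6 > -9. Violating.
Others bid (7, 16): truth gives -9; bid 6 gives -6 > -9. Violating.
Others bid (6, 9): truth gives 0; no alternative beats it.
Others bid (7, 6): truth gives 0; no alternative beats it.
(Checking all 16 profiles: 12 have a profitable deviation, 4 do not.)

12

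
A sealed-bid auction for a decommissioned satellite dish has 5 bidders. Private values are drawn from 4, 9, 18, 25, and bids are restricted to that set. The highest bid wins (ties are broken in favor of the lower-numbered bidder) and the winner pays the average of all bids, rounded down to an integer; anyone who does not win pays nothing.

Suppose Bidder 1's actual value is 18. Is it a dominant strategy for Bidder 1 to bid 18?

Consider the case where Bidder 2 bids 4, Bidder 3 bids 4, Bidder 4 bids 4 and Bidder 5 bids 4.
Truthful bid 18: wins, pays 6, utility 18 - 6 = 12.
Bid 4 instead: wins, pays 4, utility 18 - 4 = 14.
Since 14 > 12, bidding 4 is strictly better here, so truthful bidding is not dominant.

No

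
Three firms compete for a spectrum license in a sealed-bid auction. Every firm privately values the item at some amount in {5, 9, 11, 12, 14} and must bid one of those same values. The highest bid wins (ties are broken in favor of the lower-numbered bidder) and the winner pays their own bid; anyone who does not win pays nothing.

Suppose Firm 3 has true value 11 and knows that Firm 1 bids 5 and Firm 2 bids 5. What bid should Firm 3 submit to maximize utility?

Bid 5: loses, pays 0, utility 0.
Bid 9: wins, pays 9, utility 11 - 9 = 2.
Bid 11: wins, pays 11, utility 11 - 11 = 0.
Bid 12: wins, pays 12, utility 11 - 12 = -1.
Bid 14: wins, pays 14, utility 11 - 14 = -3.
The best choice is 9 with utility 2.

9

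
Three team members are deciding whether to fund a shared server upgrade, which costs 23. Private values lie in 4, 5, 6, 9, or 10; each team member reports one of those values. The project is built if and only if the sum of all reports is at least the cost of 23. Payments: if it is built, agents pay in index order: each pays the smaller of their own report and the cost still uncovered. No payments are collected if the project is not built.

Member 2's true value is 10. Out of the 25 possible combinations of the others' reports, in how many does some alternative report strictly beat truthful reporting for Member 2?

Others report (4, 10): truth gives 0; report 9 gives 1 > 0. Violating.
Others report (5, 9): truth gives 0; report 9 gives 1 > 0. Violating.
Others report (5, 10): truth gives 0; report 9 gives 1 > 0. Violating.
Others report (6, 9): truth gives 0; report 9 gives 1 > 0. Violating.
Others report (4, 4): truth gives 0; no alternative beats it.
Others report (4, 5): truth gives 0; no alternative beats it.
(Checking all 25 profiles: 14 have a profitable deviation, 11 do not.)

14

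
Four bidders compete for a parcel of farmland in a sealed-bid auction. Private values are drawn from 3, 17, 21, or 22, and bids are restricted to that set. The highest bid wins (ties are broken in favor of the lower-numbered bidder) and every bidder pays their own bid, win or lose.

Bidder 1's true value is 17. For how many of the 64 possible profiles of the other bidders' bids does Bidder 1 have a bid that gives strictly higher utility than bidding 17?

Others bid (3, 3, 3): truth gives 0; bid 3 gives 14 > 0. Violating.
Others bid (3, 3, 21): truth gives -17; bid 3 gives -3 > -17. Violating.
Others bid (3, 3, 22): truth gives -17; bid 3 gives -3 > -17. Violating.
Others bid (3, 17, 21): truth gives -17; bid 3 gives -3 > -17. Violating.
Others bid (3, 3, 17): truth gives 0; no alternative beats it.
Others bid (3, 17, 3): truth gives 0; no alternative beats it.
(Checking all 64 profiles: 57 have a profitable deviation, 7 do not.)

57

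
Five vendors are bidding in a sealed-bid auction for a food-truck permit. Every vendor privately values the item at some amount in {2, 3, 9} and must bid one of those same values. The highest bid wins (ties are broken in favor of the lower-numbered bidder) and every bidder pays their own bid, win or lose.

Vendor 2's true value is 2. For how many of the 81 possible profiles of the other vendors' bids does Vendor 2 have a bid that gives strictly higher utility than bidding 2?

Others bid (2, 2, 2, 2): truth gives -2; bid 3 gives -1 > -2. Violating.
Others bid (2, 2, 2, 3): truth gives -2; bid 3 gives -1 > -2. Violating.
Others bid (2, 2, 3, 2): truth gives -2; bid 3 gives -1 > -2. Violating.
Others bid (2, 2, 3, 3): truth gives -2; bid 3 gives -1 > -2. Violating.
Others bid (2, 2, 2, 9): truth gives -2; no alternative beats it.
Others bid (2, 2, 3, 9): truth gives -2; no alternative beats it.
(Checking all 81 profiles: 8 have a profitable deviation, 73 do not.)

8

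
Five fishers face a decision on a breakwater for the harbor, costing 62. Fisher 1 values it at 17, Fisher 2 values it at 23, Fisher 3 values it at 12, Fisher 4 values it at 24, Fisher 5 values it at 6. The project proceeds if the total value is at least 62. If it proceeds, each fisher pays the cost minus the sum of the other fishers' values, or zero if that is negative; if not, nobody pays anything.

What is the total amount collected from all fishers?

7

Total value 82 ≥ cost 62, so it is built.
Fisher 1: others sum to 65; max(0, 62 - 65) = 0.
Fisher 2: others sum to 59; max(0, 62 - 59) = 3.
Fisher 3: others sum to 70; max(0, 62 - 70) = 0.
Fisher 4: others sum to 58; max(0, 62 - 58) = 4.
Fisher 5: others sum to 76; max(0, 62 - 76) = 0.
Total collected = 0 + 3 + 0 + 4 + 0 = 7.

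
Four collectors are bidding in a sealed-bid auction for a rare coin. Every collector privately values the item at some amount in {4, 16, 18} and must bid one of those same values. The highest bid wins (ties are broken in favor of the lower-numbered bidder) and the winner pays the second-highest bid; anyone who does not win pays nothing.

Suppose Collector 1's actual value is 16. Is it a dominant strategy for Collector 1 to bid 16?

Check each profile of the others' bids and compare truth against every alternative bid.
Others bid (4, 4, 4): truth gives 12, best alternative gives 12.
Others bid (4, 4, 16): truth gives 0, best alternative gives 0.
Others bid (4, 4, 18): truth gives 0, best alternative gives 0.
Others bid (4, 16, 4): truth gives 0, best alternative gives 0.
Others bid (4, 16, 16): truth gives 0, best alternative gives 0.
Others bid (4, 16, 18): truth gives 0, best alternative gives 0.
(Remaining 21 profiles checked similarly; truth is weakly best in each.)
In every case the truthful bid is at least as good as any alternative, so it is a dominant strategy.

Yes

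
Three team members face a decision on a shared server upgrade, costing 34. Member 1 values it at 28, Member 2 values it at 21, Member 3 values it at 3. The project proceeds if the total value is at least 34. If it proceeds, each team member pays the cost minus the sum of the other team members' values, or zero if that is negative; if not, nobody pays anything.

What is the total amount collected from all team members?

Total value 52 ≥ cost 34, so it is built.
Member 1: others sum to 24; max(0, 34 - 24) = 10.
Member 2: others sum to 31; max(0, 34 - 31) = 3.
Member 3: others sum to 49; max(0, 34 - 49) = 0.
Total collected = 10 + 3 + 0 = 13.

13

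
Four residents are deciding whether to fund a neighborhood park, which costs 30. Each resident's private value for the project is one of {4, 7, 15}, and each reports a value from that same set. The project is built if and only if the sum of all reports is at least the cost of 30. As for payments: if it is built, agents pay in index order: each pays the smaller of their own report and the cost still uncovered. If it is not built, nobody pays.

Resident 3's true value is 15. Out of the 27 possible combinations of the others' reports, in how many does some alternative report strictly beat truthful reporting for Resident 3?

16

Others report (4, 4, 15): truth gives 0; report 7 gives 8 > 0. Violating.
Others report (4, 7, 15): truth gives 0; report 4 gives 11 > 0. Violating.
Others report (4, 15, 4): truth gives 4; report 7 gives 8 > 4. Violating.
Others report (4, 15, 7): truth gives 4; report 4 gives 11 > 4. Violating.
Others report (4, 4, 4): truth gives 0; no alternative beats it.
Others report (4, 4, 7): truth gives 0; no alternative beats it.
(Checking all 27 profiles: 16 have a profitable deviation, 11 do not.)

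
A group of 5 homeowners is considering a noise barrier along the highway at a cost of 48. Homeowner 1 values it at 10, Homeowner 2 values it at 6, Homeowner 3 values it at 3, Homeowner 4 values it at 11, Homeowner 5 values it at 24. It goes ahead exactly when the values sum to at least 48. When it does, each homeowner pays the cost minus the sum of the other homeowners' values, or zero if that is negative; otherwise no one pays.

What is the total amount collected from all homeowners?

Total value 54 ≥ cost 48, so it is built.
Homeowner 1: others sum to 44; max(0, 48 - 44) = 4.
Homeowner 2: others sum to 48; max(0, 48 - 48) = 0.
Homeowner 3: others sum to 51; max(0, 48 - 51) = 0.
Homeowner 4: others sum to 43; max(0, 48 - 43) = 5.
Homeowner 5: others sum to 30; max(0, 48 - 30) = 18.
Total collected = 4 + 0 + 0 + 5 + 18 = 27.

27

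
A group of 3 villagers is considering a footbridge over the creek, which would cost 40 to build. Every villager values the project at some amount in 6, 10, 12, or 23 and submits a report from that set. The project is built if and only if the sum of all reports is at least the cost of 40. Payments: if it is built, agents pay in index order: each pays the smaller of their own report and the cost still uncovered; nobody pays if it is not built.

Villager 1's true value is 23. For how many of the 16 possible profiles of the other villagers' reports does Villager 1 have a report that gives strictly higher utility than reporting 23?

Others report (6, 23): truth gives 0; report 12 gives 11 > 0. Violating.
Others report (10, 23): truth gives 0; report 10 gives 13 > 0. Violating.
Others report (12, 23): truth gives 0; report 6 gives 17 > 0. Violating.
Others report (23, 6): truth gives 0; report 12 gives 11 > 0. Violating.
Others report (6, 6): truth gives 0; no alternative beats it.
Others report (6, 10): truth gives 0; no alternative beats it.
(Checking all 16 profiles: 7 have a profitable deviation, 9 do not.)

7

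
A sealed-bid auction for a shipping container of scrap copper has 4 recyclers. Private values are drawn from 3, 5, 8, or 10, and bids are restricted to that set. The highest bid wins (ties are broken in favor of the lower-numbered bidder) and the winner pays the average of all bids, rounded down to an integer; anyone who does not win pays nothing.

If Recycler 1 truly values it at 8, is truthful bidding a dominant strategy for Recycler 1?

Consider the case where Recycler 2 bids 3, Recycler 3 bids 3 and Recycler 4 bids 3.
Truthful bid 8: wins, pays 4, utility 8 - 4 = 4.
Bid 3 instead: wins, pays 3, utility 8 - 3 = 5.
Since 5 > 4, bidding 3 is strictly better here, so truthful bidding is not dominant.

No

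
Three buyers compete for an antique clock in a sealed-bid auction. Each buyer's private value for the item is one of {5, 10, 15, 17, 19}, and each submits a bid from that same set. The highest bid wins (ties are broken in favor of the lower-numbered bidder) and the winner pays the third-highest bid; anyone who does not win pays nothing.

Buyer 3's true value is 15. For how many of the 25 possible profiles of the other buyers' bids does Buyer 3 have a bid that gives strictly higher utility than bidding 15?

Others bid (5, 15): truth gives 0; bid 17 gives 10 > 0. Violating.
Others bid (5, 17): truth gives 0; bid 19 gives 10 > 0. Violating.
Others bid (10, 15): truth gives 0; bid 17 gives 5 > 0. Violating.
Others bid (10, 17): truth gives 0; bid 19 gives 5 > 0. Violating.
Others bid (5, 5): truth gives 10; no alternative beats it.
Others bid (5, 10): truth gives 10; no alternative beats it.
(Checking all 25 profiles: 8 have a profitable deviation, 17 do not.)

8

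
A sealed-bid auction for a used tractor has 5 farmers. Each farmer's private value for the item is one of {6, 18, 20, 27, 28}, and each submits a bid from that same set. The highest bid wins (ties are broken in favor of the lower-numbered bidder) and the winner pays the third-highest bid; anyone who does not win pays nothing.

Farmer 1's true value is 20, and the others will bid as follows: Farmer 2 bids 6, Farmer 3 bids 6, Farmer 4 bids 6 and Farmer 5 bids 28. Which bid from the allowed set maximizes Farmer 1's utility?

Bid 6: loses, pays 0, utility 0.
Bid 18: loses, pays 0, utility 0.
Bid 20: loses, pays 0, utility 0.
Bid 27: loses, pays 0, utility 0.
Bid 28: wins, pays 6, utility 20 - 6 = 14.
The best choice is 28 with utility 14.

28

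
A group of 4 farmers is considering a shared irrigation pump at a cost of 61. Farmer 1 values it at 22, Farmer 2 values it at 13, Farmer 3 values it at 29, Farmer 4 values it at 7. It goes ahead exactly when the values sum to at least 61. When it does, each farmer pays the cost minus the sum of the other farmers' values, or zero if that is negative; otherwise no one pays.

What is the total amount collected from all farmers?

Total value 71 ≥ cost 61, so it is built.
Farmer 1: others sum to 49; max(0, 61 - 49) = 12.
Farmer 2: others sum to 58; max(0, 61 - 58) = 3.
Farmer 3: others sum to 42; max(0, 61 - 42) = 19.
Farmer 4: others sum to 64; max(0, 61 - 64) = 0.
Total collected = 12 + 3 + 19 + 0 = 34.

34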